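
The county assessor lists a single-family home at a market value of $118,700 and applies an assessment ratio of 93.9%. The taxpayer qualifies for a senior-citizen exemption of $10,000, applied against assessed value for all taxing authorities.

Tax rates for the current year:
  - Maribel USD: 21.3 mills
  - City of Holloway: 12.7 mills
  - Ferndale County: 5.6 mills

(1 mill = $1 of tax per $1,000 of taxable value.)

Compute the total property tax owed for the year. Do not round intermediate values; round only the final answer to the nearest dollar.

$4,018

Assessed value = $118,700 × 0.939 = $111,459.3
Taxable value = $111,459.3 − $10,000 = $101,459.3
Maribel USD: $101,459.3 × 0.0213 = $2,161.08309
City of Holloway: $101,459.3 × 0.0127 = $1,288.53311
Ferndale County: $101,459.3 × 0.0056 = $568.17208
Total = $2,161.08309 + $1,288.53311 + $568.17208 = $4,017.78828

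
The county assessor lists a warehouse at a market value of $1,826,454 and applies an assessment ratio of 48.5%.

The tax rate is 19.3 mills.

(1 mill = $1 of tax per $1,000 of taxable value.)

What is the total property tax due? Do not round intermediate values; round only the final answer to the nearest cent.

$17,096.52

Assessed value = $1,826,454 × 0.485 = $885,830.19
Tax = $885,830.19 × 0.0193 = $17,096.522667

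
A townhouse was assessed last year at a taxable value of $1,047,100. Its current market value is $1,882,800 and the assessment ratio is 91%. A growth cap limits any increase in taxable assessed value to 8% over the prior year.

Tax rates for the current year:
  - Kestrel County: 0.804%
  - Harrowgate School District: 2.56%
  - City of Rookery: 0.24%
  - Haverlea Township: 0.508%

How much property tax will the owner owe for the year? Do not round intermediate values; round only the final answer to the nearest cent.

$46,501.29

Uncapped assessed value = $1,882,800 × 0.91 = $1,713,348
Cap limit = $1,047,100 × 1.08 = $1,130,868
Taxable assessed value = min($1,713,348, $1,130,868) = $1,130,868 (cap binds)
Kestrel County: $1,130,868 × 0.00804 = $9,092.17872
Harrowgate School District: $1,130,868 × 0.0256 = $28,950.2208
City of Rookery: $1,130,868 × 0.0024 = $2,714.0832
Haverlea Township: $1,130,868 × 0.00508 = $5,744.80944
Total = $46,501.29216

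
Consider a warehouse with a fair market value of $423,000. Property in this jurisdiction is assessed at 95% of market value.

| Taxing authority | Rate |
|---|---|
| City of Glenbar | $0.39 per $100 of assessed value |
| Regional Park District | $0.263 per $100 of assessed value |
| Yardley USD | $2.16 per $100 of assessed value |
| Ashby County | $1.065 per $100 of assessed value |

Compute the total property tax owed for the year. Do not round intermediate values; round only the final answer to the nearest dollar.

Assessed value = $423,000 × 0.95 = $401,850
City of Glenbar: $401,850 × 0.0039 = $1,567.215
Regional Park District: $401,850 × 0.00263 = $1,056.8655
Yardley USD: $401,850 × 0.0216 = $8,679.96
Ashby County: $401,850 × 0.01065 = $4,279.7025
Total = $1,567.215 + $1,056.8655 + $8,679.96 + $4,279.7025 = $15,583.743

$15,584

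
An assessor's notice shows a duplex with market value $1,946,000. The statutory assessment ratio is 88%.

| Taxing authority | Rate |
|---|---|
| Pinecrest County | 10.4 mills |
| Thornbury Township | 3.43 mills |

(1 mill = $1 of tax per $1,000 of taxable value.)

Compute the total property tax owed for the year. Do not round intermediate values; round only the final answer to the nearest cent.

$23,683.60

Assessed value = $1,946,000 × 0.88 = $1,712,480
Pinecrest County: $1,712,480 × 0.0104 = $17,809.792
Thornbury Township: $1,712,480 × 0.00343 = $5,873.8064
Total = $17,809.792 + $5,873.8064 = $23,683.5984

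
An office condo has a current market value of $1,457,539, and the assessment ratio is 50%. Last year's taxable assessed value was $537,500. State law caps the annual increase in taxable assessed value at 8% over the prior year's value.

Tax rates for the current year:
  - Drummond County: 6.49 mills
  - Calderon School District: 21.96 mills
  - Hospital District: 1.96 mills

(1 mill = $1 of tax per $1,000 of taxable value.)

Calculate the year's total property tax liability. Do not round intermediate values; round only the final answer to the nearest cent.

Uncapped assessed value = $1,457,539 × 0.5 = $728,769.5
Cap limit = $537,500 × 1.08 = $580,500
Taxable assessed value = min($728,769.5, $580,500) = $580,500 (cap binds)
Drummond County: $580,500 × 0.00649 = $3,767.445
Calderon School District: $580,500 × 0.02196 = $12,747.78
Hospital District: $580,500 × 0.00196 = $1,137.78
Total = $17,653.005

$17,653.01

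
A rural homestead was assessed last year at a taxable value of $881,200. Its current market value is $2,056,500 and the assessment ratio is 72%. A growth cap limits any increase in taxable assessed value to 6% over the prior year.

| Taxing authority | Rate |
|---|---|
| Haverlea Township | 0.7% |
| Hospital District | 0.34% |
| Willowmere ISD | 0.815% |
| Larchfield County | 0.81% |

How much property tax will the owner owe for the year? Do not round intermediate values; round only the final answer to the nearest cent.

Uncapped assessed value = $2,056,500 × 0.72 = $1,480,680
Cap limit = $881,200 × 1.06 = $934,072
Taxable assessed value = min($1,480,680, $934,072) = $934,072 (cap binds)
Haverlea Township: $934,072 × 0.007 = $6,538.504
Hospital District: $934,072 × 0.0034 = $3,175.8448
Willowmere ISD: $934,072 × 0.00815 = $7,612.6868
Larchfield County: $934,072 × 0.0081 = $7,565.9832
Total = $24,893.0188

$24,893.02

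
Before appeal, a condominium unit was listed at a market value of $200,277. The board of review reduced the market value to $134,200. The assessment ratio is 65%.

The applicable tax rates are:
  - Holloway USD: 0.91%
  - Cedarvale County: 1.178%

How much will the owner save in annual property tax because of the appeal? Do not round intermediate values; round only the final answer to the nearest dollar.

Old assessed value = $200,277 × 0.65 = $130,180.05
New assessed value = $134,200 × 0.65 = $87,230
Combined rate = 0.0091 + 0.01178 = 0.02088
Old tax = $130,180.05 × 0.02088 = $2,718.159444
New tax = $87,230 × 0.02088 = $1,821.3624
Reduction = $2,718.159444 − $1,821.3624 = $896.797044

$897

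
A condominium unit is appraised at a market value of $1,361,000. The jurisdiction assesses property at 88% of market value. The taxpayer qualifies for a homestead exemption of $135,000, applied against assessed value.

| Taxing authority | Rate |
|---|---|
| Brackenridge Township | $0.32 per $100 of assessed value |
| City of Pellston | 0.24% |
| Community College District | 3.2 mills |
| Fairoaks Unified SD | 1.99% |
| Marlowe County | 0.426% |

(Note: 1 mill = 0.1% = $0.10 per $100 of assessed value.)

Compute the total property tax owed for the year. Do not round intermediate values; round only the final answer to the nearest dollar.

$35,026

Assessed value = $1,361,000 × 0.88 = $1,197,680
Taxable value = $1,197,680 − $135,000 = $1,062,680
Brackenridge Township: $1,062,680 × 0.0032 = $3,400.576
City of Pellston: $1,062,680 × 0.0024 = $2,550.432
Community College District: $1,062,680 × 0.0032 = $3,400.576
Fairoaks Unified SD: $1,062,680 × 0.0199 = $21,147.332
Marlowe County: $1,062,680 × 0.00426 = $4,527.0168
Total = $35,025.9328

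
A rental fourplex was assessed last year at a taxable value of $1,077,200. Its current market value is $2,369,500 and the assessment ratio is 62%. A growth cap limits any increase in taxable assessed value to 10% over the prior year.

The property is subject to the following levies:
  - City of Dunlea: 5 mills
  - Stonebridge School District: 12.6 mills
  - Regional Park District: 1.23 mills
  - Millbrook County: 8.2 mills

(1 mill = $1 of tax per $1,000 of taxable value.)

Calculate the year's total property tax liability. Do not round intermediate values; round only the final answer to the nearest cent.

$32,028.39

Uncapped assessed value = $2,369,500 × 0.62 = $1,469,090
Cap limit = $1,077,200 × 1.1 = $1,184,920
Taxable assessed value = min($1,469,090, $1,184,920) = $1,184,920 (cap binds)
City of Dunlea: $1,184,920 × 0.005 = $5,924.6
Stonebridge School District: $1,184,920 × 0.0126 = $14,929.992
Regional Park District: $1,184,920 × 0.00123 = $1,457.4516
Millbrook County: $1,184,920 × 0.0082 = $9,716.344
Total = $32,028.3876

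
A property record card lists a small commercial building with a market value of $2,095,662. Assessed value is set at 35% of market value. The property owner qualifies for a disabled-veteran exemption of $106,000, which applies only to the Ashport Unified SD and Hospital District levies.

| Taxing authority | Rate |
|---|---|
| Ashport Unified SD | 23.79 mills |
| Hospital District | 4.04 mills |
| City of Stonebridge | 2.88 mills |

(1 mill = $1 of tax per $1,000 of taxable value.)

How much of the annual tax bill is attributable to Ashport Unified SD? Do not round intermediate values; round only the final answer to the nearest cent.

$14,927.79

Assessed value = $2,095,662 × 0.35 = $733,481.7
Ashport Unified SD taxable value = $733,481.7 − $106,000 = $627,481.7
Ashport Unified SD levy = $627,481.7 × 0.02379 = $14,927.789643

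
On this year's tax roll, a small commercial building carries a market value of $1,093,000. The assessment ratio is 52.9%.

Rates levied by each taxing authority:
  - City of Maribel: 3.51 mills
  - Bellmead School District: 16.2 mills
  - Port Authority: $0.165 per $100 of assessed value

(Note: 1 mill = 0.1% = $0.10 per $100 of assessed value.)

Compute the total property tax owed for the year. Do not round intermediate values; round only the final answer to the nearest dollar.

Assessed value = $1,093,000 × 0.529 = $578,197
City of Maribel: $578,197 × 0.00351 = $2,029.47147
Bellmead School District: $578,197 × 0.0162 = $9,366.7914
Port Authority: $578,197 × 0.00165 = $954.02505
Total = $12,350.28792

$12,350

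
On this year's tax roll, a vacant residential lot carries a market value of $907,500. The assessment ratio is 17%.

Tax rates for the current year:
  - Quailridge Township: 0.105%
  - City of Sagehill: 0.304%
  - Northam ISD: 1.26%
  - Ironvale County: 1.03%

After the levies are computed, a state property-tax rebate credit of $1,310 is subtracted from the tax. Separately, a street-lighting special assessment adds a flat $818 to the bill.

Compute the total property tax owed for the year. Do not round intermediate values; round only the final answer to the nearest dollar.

$3,672

Assessed value = $907,500 × 0.17 = $154,275
Quailridge Township: $154,275 × 0.00105 = $161.98875
City of Sagehill: $154,275 × 0.00304 = $468.996
Northam ISD: $154,275 × 0.0126 = $1,943.865
Ironvale County: $154,275 × 0.0103 = $1,589.0325
Levies subtotal = $4,163.88225
After credit = $4,163.88225 − $1,310 = $2,853.88225
Total = $2,853.88225 + $818 = $3,671.88225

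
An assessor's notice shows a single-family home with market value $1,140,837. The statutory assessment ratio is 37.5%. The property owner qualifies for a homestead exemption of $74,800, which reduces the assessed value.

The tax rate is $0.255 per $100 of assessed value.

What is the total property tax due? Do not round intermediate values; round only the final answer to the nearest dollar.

Assessed value = $1,140,837 × 0.375 = $427,813.875
Taxable value = $427,813.875 − $74,800 = $353,013.875
Tax = $353,013.875 × 0.00255 = $900.18538125

$900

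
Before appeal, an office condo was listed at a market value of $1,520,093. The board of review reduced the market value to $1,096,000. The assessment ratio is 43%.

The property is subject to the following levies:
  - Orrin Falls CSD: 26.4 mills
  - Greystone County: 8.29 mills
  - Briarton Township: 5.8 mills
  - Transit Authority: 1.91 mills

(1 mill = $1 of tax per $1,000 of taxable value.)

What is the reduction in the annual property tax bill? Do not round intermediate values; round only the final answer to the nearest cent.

$7,732.06

Old assessed value = $1,520,093 × 0.43 = $653,639.99
New assessed value = $1,096,000 × 0.43 = $471,280
Combined rate = 0.0264 + 0.00829 + 0.0058 + 0.00191 = 0.0424
Old tax = $653,639.99 × 0.0424 = $27,714.335576
New tax = $471,280 × 0.0424 = $19,982.272
Reduction = $27,714.335576 − $19,982.272 = $7,732.063576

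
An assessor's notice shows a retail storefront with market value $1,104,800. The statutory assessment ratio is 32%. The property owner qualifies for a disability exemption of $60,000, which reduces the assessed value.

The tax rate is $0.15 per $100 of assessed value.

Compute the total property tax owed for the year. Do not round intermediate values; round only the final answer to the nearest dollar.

Assessed value = $1,104,800 × 0.32 = $353,536
Taxable value = $353,536 − $60,000 = $293,536
Tax = $293,536 × 0.0015 = $440.304

$440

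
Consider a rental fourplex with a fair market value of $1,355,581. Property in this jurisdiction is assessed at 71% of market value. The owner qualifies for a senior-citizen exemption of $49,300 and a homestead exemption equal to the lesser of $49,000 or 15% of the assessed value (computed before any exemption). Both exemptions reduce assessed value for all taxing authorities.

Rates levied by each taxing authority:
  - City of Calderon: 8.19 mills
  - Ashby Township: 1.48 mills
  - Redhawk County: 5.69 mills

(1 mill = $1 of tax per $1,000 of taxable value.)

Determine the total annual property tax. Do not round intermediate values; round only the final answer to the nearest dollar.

Assessed value = $1,355,581 × 0.71 = $962,462.51
Homestead exemption = min($49,000, 15% × $962,462.51) = min($49,000, $144,369.3765) = $49,000 (dollar cap binds)
Taxable value = $962,462.51 − $49,300 − $49,000 = $864,162.51
City of Calderon: $864,162.51 × 0.00819 = $7,077.4909569
Ashby Township: $864,162.51 × 0.00148 = $1,278.9605148
Redhawk County: $864,162.51 × 0.00569 = $4,917.0846819
Total = $13,273.5361536

$13,274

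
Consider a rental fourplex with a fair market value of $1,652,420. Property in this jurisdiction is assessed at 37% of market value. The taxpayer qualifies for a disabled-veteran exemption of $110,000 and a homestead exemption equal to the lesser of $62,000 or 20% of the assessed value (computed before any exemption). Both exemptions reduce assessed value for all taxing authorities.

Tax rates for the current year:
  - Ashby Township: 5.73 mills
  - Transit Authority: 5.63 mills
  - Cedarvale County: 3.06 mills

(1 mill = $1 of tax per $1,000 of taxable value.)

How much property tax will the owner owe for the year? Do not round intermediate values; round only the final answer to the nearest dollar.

Assessed value = $1,652,420 × 0.37 = $611,395.4
Homestead exemption = min($62,000, 20% × $611,395.4) = min($62,000, $122,279.08) = $62,000 (dollar cap binds)
Taxable value = $611,395.4 − $110,000 − $62,000 = $439,395.4
Ashby Township: $439,395.4 × 0.00573 = $2,517.735642
Transit Authority: $439,395.4 × 0.00563 = $2,473.796102
Cedarvale County: $439,395.4 × 0.00306 = $1,344.549924
Total = $6,336.081668

$6,336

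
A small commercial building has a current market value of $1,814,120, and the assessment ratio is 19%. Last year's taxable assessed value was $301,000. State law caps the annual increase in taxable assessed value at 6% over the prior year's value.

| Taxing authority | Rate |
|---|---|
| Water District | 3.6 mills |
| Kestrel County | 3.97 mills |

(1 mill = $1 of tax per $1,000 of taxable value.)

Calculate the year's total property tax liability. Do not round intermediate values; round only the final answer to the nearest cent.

Uncapped assessed value = $1,814,120 × 0.19 = $344,682.8
Cap limit = $301,000 × 1.06 = $319,060
Taxable assessed value = min($344,682.8, $319,060) = $319,060 (cap binds)
Water District: $319,060 × 0.0036 = $1,148.616
Kestrel County: $319,060 × 0.00397 = $1,266.6682
Total = $2,415.2842

$2,415.28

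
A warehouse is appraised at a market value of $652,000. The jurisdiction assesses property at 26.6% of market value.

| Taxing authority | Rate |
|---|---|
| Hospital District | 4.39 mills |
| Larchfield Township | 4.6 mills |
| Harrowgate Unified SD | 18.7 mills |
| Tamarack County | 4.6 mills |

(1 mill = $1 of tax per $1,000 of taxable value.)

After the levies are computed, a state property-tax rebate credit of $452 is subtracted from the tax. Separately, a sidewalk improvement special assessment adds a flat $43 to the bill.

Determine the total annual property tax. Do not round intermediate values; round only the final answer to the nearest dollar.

Assessed value = $652,000 × 0.266 = $173,432
Hospital District: $173,432 × 0.00439 = $761.36648
Larchfield Township: $173,432 × 0.0046 = $797.7872
Harrowgate Unified SD: $173,432 × 0.0187 = $3,243.1784
Tamarack County: $173,432 × 0.0046 = $797.7872
Levies subtotal = $5,600.11928
After credit = $5,600.11928 − $452 = $5,148.11928
Total = $5,148.11928 + $43 = $5,191.11928

$5,191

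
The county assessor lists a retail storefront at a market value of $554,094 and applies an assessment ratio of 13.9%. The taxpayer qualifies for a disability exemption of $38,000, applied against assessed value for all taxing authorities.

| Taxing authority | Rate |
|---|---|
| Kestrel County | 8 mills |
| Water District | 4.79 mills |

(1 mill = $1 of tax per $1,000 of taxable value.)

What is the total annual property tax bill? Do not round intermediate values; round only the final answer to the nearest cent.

Assessed value = $554,094 × 0.139 = $77,019.066
Taxable value = $77,019.066 − $38,000 = $39,019.066
Kestrel County: $39,019.066 × 0.008 = $312.152528
Water District: $39,019.066 × 0.00479 = $186.90132614
Total = $312.152528 + $186.90132614 = $499.05385414

$499.05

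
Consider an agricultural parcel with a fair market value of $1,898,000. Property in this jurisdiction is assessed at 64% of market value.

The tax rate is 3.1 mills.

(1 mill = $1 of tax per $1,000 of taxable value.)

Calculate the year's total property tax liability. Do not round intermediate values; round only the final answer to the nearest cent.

$3,765.63

Assessed value = $1,898,000 × 0.64 = $1,214,720
Tax = $1,214,720 × 0.0031 = $3,765.632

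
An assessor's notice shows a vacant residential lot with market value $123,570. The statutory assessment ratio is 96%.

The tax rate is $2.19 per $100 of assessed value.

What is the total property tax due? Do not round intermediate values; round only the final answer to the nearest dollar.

$2,598

Assessed value = $123,570 × 0.96 = $118,627.2
Tax = $118,627.2 × 0.0219 = $2,597.93568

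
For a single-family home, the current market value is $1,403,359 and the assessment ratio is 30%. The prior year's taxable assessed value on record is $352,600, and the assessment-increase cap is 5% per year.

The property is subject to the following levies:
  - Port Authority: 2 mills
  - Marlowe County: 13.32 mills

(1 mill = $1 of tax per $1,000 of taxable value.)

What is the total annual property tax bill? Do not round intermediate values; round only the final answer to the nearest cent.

Uncapped assessed value = $1,403,359 × 0.3 = $421,007.7
Cap limit = $352,600 × 1.05 = $370,230
Taxable assessed value = min($421,007.7, $370,230) = $370,230 (cap binds)
Port Authority: $370,230 × 0.002 = $740.46
Marlowe County: $370,230 × 0.01332 = $4,931.4636
Total = $5,671.9236

$5,671.92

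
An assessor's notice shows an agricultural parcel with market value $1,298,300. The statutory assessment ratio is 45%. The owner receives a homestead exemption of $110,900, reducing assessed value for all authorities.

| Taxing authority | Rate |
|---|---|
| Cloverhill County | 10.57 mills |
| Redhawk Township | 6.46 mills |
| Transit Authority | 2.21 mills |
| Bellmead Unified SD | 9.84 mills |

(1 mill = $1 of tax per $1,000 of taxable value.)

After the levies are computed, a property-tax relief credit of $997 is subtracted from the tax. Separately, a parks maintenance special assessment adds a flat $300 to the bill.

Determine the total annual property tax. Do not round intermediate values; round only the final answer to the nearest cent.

Assessed value = $1,298,300 × 0.45 = $584,235
Taxable value = $584,235 − $110,900 = $473,335
Cloverhill County: $473,335 × 0.01057 = $5,003.15095
Redhawk Township: $473,335 × 0.00646 = $3,057.7441
Transit Authority: $473,335 × 0.00221 = $1,046.07035
Bellmead Unified SD: $473,335 × 0.00984 = $4,657.6164
Levies subtotal = $13,764.5818
After credit = $13,764.5818 − $997 = $12,767.5818
Total = $12,767.5818 + $300 = $13,067.5818

$13,067.58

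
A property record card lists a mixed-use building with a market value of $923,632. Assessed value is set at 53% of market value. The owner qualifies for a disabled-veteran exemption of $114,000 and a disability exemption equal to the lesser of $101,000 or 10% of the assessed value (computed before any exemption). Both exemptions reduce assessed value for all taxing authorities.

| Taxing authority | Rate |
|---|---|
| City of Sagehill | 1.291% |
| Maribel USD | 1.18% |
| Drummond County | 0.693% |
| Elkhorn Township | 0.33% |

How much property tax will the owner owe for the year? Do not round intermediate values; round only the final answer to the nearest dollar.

$11,410

Assessed value = $923,632 × 0.53 = $489,524.96
Disability exemption = min($101,000, 10% × $489,524.96) = min($101,000, $48,952.496) = $48,952.496 (percentage binds)
Taxable value = $489,524.96 − $114,000 − $48,952.496 = $326,572.464
City of Sagehill: $326,572.464 × 0.01291 = $4,216.05051024
Maribel USD: $326,572.464 × 0.0118 = $3,853.5550752
Drummond County: $326,572.464 × 0.00693 = $2,263.14717552
Elkhorn Township: $326,572.464 × 0.0033 = $1,077.6891312
Total = $11,410.44189216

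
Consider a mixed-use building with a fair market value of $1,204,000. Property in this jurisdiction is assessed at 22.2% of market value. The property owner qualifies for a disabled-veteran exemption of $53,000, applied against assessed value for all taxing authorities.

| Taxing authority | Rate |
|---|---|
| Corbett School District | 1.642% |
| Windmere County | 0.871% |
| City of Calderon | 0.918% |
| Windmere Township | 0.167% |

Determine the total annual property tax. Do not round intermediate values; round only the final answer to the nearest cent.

Assessed value = $1,204,000 × 0.222 = $267,288
Taxable value = $267,288 − $53,000 = $214,288
Corbett School District: $214,288 × 0.01642 = $3,518.60896
Windmere County: $214,288 × 0.00871 = $1,866.44848
City of Calderon: $214,288 × 0.00918 = $1,967.16384
Windmere Township: $214,288 × 0.00167 = $357.86096
Total = $3,518.60896 + $1,866.44848 + $1,967.16384 + $357.86096 = $7,710.08224

$7,710.08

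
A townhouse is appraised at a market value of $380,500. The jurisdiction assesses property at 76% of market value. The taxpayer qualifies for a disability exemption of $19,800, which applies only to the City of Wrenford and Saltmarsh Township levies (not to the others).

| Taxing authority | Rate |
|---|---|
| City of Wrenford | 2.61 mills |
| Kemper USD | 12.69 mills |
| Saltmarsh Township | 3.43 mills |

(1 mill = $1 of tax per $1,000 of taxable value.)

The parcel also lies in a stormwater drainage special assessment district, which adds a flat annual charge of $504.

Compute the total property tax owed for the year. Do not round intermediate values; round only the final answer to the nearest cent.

Assessed value = $380,500 × 0.76 = $289,180
City of Wrenford: ($289,180 − $19,800) × 0.00261 = $269,380 × 0.00261 = $703.0818
Kemper USD: $289,180 × 0.01269 = $3,669.6942
Saltmarsh Township: ($289,180 − $19,800) × 0.00343 = $269,380 × 0.00343 = $923.9734
Levies subtotal = $5,296.7494
Total = $5,296.7494 + $504 = $5,800.7494

$5,800.75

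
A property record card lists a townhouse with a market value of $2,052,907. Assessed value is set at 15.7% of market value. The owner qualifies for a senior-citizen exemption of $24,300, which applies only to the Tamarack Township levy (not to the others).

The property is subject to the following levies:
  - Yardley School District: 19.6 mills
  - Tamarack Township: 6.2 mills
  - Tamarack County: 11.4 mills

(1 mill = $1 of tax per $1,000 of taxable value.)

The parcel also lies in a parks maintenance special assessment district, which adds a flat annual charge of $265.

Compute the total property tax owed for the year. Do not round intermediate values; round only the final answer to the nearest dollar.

$12,104

Assessed value = $2,052,907 × 0.157 = $322,306.399
Yardley School District: $322,306.399 × 0.0196 = $6,317.2054204
Tamarack Township: ($322,306.399 − $24,300) × 0.0062 = $298,006.399 × 0.0062 = $1,847.6396738
Tamarack County: $322,306.399 × 0.0114 = $3,674.2929486
Levies subtotal = $11,839.1380428
Total = $11,839.1380428 + $265 = $12,104.1380428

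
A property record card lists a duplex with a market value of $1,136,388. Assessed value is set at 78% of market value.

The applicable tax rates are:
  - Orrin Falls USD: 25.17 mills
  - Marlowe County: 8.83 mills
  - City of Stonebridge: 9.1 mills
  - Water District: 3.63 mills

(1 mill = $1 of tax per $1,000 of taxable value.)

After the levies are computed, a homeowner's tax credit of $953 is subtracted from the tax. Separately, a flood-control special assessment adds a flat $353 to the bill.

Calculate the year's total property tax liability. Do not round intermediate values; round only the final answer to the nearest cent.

$40,820.66

Assessed value = $1,136,388 × 0.78 = $886,382.64
Orrin Falls USD: $886,382.64 × 0.02517 = $22,310.2510488
Marlowe County: $886,382.64 × 0.00883 = $7,826.7587112
City of Stonebridge: $886,382.64 × 0.0091 = $8,066.082024
Water District: $886,382.64 × 0.00363 = $3,217.5689832
Levies subtotal = $41,420.6607672
After credit = $41,420.6607672 − $953 = $40,467.6607672
Total = $40,467.6607672 + $353 = $40,820.6607672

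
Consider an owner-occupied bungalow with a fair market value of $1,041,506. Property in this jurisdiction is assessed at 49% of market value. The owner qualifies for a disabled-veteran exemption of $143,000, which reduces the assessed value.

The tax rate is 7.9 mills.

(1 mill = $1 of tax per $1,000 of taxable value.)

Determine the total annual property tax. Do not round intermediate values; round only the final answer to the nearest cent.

$2,901.97

Assessed value = $1,041,506 × 0.49 = $510,337.94
Taxable value = $510,337.94 − $143,000 = $367,337.94
Tax = $367,337.94 × 0.0079 = $2,901.969726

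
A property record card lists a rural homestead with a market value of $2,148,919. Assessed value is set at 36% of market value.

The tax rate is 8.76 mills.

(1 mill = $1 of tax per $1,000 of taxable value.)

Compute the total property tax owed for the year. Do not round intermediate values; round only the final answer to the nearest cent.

Assessed value = $2,148,919 × 0.36 = $773,610.84
Tax = $773,610.84 × 0.00876 = $6,776.8309584

$6,776.83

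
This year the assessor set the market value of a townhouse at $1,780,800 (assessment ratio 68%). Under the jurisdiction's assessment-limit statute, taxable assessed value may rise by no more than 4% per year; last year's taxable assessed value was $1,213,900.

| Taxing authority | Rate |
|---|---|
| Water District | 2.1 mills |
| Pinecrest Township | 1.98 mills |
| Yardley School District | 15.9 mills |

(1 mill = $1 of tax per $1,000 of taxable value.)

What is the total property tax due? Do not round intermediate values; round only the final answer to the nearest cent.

$24,194.66

Uncapped assessed value = $1,780,800 × 0.68 = $1,210,944
Cap limit = $1,213,900 × 1.04 = $1,262,456
Taxable assessed value = min($1,210,944, $1,262,456) = $1,210,944 (cap does not bind)
Water District: $1,210,944 × 0.0021 = $2,542.9824
Pinecrest Township: $1,210,944 × 0.00198 = $2,397.66912
Yardley School District: $1,210,944 × 0.0159 = $19,254.0096
Total = $24,194.66112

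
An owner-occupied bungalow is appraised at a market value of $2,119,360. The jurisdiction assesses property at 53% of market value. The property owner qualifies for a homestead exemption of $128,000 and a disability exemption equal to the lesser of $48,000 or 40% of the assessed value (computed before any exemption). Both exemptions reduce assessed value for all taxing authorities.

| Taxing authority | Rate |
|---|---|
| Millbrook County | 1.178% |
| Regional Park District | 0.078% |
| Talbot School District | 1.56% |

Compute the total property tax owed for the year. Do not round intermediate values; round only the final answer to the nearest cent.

Assessed value = $2,119,360 × 0.53 = $1,123,260.8
Disability exemption = min($48,000, 40% × $1,123,260.8) = min($48,000, $449,304.32) = $48,000 (dollar cap binds)
Taxable value = $1,123,260.8 − $128,000 − $48,000 = $947,260.8
Millbrook County: $947,260.8 × 0.01178 = $11,158.732224
Regional Park District: $947,260.8 × 0.00078 = $738.863424
Talbot School District: $947,260.8 × 0.0156 = $14,777.26848
Total = $26,674.864128

$26,674.86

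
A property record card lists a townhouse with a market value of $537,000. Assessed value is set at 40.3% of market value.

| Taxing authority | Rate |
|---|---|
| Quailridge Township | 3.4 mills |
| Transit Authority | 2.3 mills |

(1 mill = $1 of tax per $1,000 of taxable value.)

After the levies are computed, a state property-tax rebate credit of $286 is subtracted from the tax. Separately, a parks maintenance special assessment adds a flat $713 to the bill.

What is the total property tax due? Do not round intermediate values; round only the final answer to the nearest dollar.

$1,661

Assessed value = $537,000 × 0.403 = $216,411
Quailridge Township: $216,411 × 0.0034 = $735.7974
Transit Authority: $216,411 × 0.0023 = $497.7453
Levies subtotal = $1,233.5427
After credit = $1,233.5427 − $286 = $947.5427
Total = $947.5427 + $713 = $1,660.5427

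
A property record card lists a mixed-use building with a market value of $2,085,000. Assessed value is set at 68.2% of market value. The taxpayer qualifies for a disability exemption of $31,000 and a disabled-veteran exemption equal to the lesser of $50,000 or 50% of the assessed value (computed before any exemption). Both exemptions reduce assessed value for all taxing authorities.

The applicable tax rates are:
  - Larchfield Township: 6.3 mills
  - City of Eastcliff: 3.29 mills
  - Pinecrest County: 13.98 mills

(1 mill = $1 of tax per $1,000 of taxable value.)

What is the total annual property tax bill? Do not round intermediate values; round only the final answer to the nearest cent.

$31,606.66

Assessed value = $2,085,000 × 0.682 = $1,421,970
Disabled-veteran exemption = min($50,000, 50% × $1,421,970) = min($50,000, $710,985) = $50,000 (dollar cap binds)
Taxable value = $1,421,970 − $31,000 − $50,000 = $1,340,970
Larchfield Township: $1,340,970 × 0.0063 = $8,448.111
City of Eastcliff: $1,340,970 × 0.00329 = $4,411.7913
Pinecrest County: $1,340,970 × 0.01398 = $18,746.7606
Total = $31,606.6629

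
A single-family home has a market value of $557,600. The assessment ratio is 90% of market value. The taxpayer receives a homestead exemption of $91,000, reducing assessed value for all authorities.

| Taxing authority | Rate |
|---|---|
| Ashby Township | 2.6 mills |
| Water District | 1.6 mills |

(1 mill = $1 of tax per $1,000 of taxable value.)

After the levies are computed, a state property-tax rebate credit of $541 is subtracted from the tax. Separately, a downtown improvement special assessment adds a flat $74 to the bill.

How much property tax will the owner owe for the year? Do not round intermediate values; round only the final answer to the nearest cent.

$1,258.53

Assessed value = $557,600 × 0.9 = $501,840
Taxable value = $501,840 − $91,000 = $410,840
Ashby Township: $410,840 × 0.0026 = $1,068.184
Water District: $410,840 × 0.0016 = $657.344
Levies subtotal = $1,725.528
After credit = $1,725.528 − $541 = $1,184.528
Total = $1,184.528 + $74 = $1,258.528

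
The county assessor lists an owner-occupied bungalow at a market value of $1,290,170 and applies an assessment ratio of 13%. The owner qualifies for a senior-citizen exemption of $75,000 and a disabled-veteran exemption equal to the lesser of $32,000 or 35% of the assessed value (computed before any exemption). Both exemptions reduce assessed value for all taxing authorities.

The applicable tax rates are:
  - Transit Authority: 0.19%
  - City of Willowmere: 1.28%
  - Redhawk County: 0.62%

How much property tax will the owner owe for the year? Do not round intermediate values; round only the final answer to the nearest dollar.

$1,269

Assessed value = $1,290,170 × 0.13 = $167,722.1
Disabled-veteran exemption = min($32,000, 35% × $167,722.1) = min($32,000, $58,702.735) = $32,000 (dollar cap binds)
Taxable value = $167,722.1 − $75,000 − $32,000 = $60,722.1
Transit Authority: $60,722.1 × 0.0019 = $115.37199
City of Willowmere: $60,722.1 × 0.0128 = $777.24288
Redhawk County: $60,722.1 × 0.0062 = $376.47702
Total = $1,269.09189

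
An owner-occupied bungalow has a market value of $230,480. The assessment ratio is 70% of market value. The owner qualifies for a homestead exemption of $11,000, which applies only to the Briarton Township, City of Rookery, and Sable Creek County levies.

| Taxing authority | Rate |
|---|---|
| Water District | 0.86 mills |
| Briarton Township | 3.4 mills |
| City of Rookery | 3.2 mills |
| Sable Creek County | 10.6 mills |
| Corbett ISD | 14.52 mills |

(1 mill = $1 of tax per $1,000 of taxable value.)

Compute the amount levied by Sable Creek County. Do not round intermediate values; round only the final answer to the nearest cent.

$1,593.56

Assessed value = $230,480 × 0.7 = $161,336
Sable Creek County taxable value = $161,336 − $11,000 = $150,336
Sable Creek County levy = $150,336 × 0.0106 = $1,593.5616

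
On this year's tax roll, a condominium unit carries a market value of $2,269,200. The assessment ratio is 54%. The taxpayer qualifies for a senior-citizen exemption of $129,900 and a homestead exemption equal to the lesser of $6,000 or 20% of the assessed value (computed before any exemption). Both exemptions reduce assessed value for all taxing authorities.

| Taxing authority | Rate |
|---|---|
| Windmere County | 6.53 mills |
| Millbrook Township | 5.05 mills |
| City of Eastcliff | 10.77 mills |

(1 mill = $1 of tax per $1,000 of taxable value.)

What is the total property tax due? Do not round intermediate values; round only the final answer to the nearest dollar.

Assessed value = $2,269,200 × 0.54 = $1,225,368
Homestead exemption = min($6,000, 20% × $1,225,368) = min($6,000, $245,073.6) = $6,000 (dollar cap binds)
Taxable value = $1,225,368 − $129,900 − $6,000 = $1,089,468
Windmere County: $1,089,468 × 0.00653 = $7,114.22604
Millbrook Township: $1,089,468 × 0.00505 = $5,501.8134
City of Eastcliff: $1,089,468 × 0.01077 = $11,733.57036
Total = $24,349.6098

$24,350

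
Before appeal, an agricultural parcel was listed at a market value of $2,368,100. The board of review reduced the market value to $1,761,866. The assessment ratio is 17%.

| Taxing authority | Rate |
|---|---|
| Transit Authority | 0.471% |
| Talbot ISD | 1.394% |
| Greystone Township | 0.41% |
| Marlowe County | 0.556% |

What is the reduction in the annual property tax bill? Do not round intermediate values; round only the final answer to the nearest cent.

$2,917.62

Old assessed value = $2,368,100 × 0.17 = $402,577
New assessed value = $1,761,866 × 0.17 = $299,517.22
Combined rate = 0.00471 + 0.01394 + 0.0041 + 0.00556 = 0.02831
Old tax = $402,577 × 0.02831 = $11,396.95487
New tax = $299,517.22 × 0.02831 = $8,479.3324982
Reduction = $11,396.95487 − $8,479.3324982 = $2,917.6223718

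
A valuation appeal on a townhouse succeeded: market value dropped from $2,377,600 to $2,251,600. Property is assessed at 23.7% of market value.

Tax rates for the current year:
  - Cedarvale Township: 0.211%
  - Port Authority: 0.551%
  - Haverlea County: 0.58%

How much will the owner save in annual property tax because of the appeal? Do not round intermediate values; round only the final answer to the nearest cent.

Old assessed value = $2,377,600 × 0.237 = $563,491.2
New assessed value = $2,251,600 × 0.237 = $533,629.2
Combined rate = 0.00211 + 0.00551 + 0.0058 = 0.01342
Old tax = $563,491.2 × 0.01342 = $7,562.051904
New tax = $533,629.2 × 0.01342 = $7,161.303864
Reduction = $7,562.051904 − $7,161.303864 = $400.74804

$400.75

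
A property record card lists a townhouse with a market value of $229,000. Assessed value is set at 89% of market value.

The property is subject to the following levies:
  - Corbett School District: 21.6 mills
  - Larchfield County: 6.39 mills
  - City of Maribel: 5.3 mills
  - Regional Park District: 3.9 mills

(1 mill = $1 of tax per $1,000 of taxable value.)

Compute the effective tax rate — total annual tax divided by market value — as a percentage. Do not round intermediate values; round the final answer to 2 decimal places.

3.31%

Assessed value = $229,000 × 0.89 = $203,810
Corbett School District: $203,810 × 0.0216 = $4,402.296
Larchfield County: $203,810 × 0.00639 = $1,302.3459
City of Maribel: $203,810 × 0.0053 = $1,080.193
Regional Park District: $203,810 × 0.0039 = $794.859
Total tax = $7,579.6939
Effective rate = $7,579.6939 ÷ $229,000 = 3.31% of market value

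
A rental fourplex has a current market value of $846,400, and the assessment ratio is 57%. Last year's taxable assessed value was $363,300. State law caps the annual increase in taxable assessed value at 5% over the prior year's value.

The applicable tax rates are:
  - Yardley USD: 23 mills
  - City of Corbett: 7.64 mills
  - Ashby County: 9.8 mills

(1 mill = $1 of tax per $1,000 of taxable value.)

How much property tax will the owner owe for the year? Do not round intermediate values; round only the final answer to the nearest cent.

Uncapped assessed value = $846,400 × 0.57 = $482,448
Cap limit = $363,300 × 1.05 = $381,465
Taxable assessed value = min($482,448, $381,465) = $381,465 (cap binds)
Yardley USD: $381,465 × 0.023 = $8,773.695
City of Corbett: $381,465 × 0.00764 = $2,914.3926
Ashby County: $381,465 × 0.0098 = $3,738.357
Total = $15,426.4446

$15,426.44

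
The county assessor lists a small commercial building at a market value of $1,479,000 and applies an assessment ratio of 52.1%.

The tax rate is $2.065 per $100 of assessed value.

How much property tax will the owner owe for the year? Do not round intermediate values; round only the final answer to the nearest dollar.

Assessed value = $1,479,000 × 0.521 = $770,559
Tax = $770,559 × 0.02065 = $15,912.04335

$15,912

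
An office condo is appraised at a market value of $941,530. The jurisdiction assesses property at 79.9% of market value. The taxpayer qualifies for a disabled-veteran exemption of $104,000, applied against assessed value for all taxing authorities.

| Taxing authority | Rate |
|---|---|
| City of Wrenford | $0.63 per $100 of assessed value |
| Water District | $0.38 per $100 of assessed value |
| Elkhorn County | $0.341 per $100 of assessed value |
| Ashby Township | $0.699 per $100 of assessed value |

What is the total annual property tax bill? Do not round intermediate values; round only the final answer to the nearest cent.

Assessed value = $941,530 × 0.799 = $752,282.47
Taxable value = $752,282.47 − $104,000 = $648,282.47
City of Wrenford: $648,282.47 × 0.0063 = $4,084.179561
Water District: $648,282.47 × 0.0038 = $2,463.473386
Elkhorn County: $648,282.47 × 0.00341 = $2,210.6432227
Ashby Township: $648,282.47 × 0.00699 = $4,531.4944653
Total = $4,084.179561 + $2,463.473386 + $2,210.6432227 + $4,531.4944653 = $13,289.790635

$13,289.79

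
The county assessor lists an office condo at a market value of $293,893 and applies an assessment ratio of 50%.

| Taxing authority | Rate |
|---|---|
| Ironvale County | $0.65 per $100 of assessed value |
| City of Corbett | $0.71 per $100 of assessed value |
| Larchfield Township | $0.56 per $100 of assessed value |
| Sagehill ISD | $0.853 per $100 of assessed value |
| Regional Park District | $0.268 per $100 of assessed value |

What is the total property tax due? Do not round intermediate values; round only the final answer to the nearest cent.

$4,468.64

Assessed value = $293,893 × 0.5 = $146,946.5
Ironvale County: $146,946.5 × 0.0065 = $955.15225
City of Corbett: $146,946.5 × 0.0071 = $1,043.32015
Larchfield Township: $146,946.5 × 0.0056 = $822.9004
Sagehill ISD: $146,946.5 × 0.00853 = $1,253.453645
Regional Park District: $146,946.5 × 0.00268 = $393.81662
Total = $955.15225 + $1,043.32015 + $822.9004 + $1,253.453645 + $393.81662 = $4,468.643065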